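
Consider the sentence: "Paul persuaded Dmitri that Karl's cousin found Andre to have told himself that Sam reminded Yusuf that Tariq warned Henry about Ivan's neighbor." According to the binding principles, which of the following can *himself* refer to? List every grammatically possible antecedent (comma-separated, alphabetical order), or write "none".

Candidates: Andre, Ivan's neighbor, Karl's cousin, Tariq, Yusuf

Andre

*himself* is a reflexive; Principle A requires it to be bound within its binding domain — the clause headed by 'told'.
— Andre: subject of the clause headed by 'told'; c-commands the reflexive within its binding domain — allowed (Principle A).
— Ivan's neighbor: second object of the clause headed by 'warned'; does not c-command the reflexive — cannot bind it (Principle A).
— Karl's cousin: subject of the clause headed by 'found'; c-commands the reflexive but lies outside its binding domain — cannot bind it (Principle A).
— Tariq: subject of the clause headed by 'warned'; does not c-command the reflexive — cannot bind it (Principle A).
— Yusuf: object of the clause headed by 'reminded'; does not c-command the reflexive — cannot bind it (Principle A).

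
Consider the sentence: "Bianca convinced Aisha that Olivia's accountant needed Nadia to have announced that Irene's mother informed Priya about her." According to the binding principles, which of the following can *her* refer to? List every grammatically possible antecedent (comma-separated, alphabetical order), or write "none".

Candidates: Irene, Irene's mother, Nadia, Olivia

Irene, Nadia, Olivia

*her* is a pronoun; Principle B requires it to be free in its binding domain — the clause headed by 'informed'.
— Irene: possessor inside the subject DP of the clause headed by 'informed'; does not c-command the pronoun — Principle B does not apply; allowed.
— Irene's mother: subject of the clause headed by 'informed'; c-commands the pronoun within its binding domain — blocked (Principle B).
— Nadia: subject of the clause headed by 'announced'; c-commands the pronoun but lies outside its binding domain — allowed.
— Olivia: possessor inside the subject DP of the clause headed by 'needed'; does not c-command the pronoun — Principle B does not apply; allowed.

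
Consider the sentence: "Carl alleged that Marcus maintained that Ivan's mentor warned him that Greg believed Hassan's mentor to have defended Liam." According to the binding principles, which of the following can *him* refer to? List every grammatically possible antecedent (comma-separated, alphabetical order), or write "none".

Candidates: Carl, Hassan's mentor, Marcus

*him* is a pronoun; Principle B requires it to be free in its binding domain — the clause headed by 'warned'.
— Carl: subject of the matrix clause; c-commands the pronoun but lies outside its binding domain — allowed.
— Hassan's mentor: subject of the clause headed by 'defended'; is c-commanded by the pronoun; coreference would bind this R-expression — blocked (Principle C).
— Marcus: subject of the clause headed by 'maintained'; c-commands the pronoun but lies outside its binding domain — allowed.

Carl, Marcus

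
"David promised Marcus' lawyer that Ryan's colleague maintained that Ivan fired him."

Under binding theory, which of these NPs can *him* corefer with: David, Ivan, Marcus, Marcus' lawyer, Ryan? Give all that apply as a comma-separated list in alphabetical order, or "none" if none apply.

*him* is a pronoun; Principle B requires it to be free in its binding domain — the clause headed by 'fired'.
— David: subject of the matrix clause; c-commands the pronoun but lies outside its binding domain — allowed.
— Ivan: subject of the clause headed by 'fired'; c-commands the pronoun within its binding domain — blocked (Principle B).
— Marcus: possessor inside the object DP of the matrix clause; does not c-command the pronoun — Principle B does not apply; allowed.
— Marcus' lawyer: object of the matrix clause; c-commands the pronoun but lies outside its binding domain — allowed.
— Ryan: possessor inside the subject DP of the clause headed by 'maintained'; does not c-command the pronoun — Principle B does not apply; allowed.

David, Marcus, Marcus' lawyer, Ryan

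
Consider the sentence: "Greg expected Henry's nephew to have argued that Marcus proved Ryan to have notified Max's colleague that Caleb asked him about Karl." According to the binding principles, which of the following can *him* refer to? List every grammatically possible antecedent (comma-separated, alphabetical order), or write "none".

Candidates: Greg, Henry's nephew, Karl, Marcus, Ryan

*him* is a pronoun; Principle B requires it to be free in its binding domain — the clause headed by 'asked'.
— Greg: subject of the matrix clause; c-commands the pronoun but lies outside its binding domain — allowed.
— Henry's nephew: subject of the clause headed by 'argued'; c-commands the pronoun but lies outside its binding domain — allowed.
— Karl: second object of the clause headed by 'asked'; is c-commanded by the pronoun; coreference would bind this R-expression — blocked (Principle C).
— Marcus: subject of the clause headed by 'proved'; c-commands the pronoun but lies outside its binding domain — allowed.
— Ryan: subject of the clause headed by 'notified'; c-commands the pronoun but lies outside its binding domain — allowed.

Greg, Henry's nephew, Marcus, Ryan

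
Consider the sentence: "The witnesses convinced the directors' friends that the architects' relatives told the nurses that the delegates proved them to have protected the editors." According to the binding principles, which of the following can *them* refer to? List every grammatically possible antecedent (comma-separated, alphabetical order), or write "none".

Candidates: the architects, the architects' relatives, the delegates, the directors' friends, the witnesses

*them* is a pronoun; Principle B requires it to be free in its binding domain — the clause headed by 'proved'.
— the architects: possessor inside the subject DP of the clause headed by 'told'; does not c-command the pronoun — Principle B does not apply; allowed.
— the architects' relatives: subject of the clause headed by 'told'; c-commands the pronoun but lies outside its binding domain — allowed.
— the delegates: subject of the clause headed by 'proved'; c-commands the pronoun within its binding domain — blocked (Principle B).
— the directors' friends: object of the matrix clause; c-commands the pronoun but lies outside its binding domain — allowed.
— the witnesses: subject of the matrix clause; c-commands the pronoun but lies outside its binding domain — allowed.

the architects, the architects' relatives, the directors' friends, the witnesses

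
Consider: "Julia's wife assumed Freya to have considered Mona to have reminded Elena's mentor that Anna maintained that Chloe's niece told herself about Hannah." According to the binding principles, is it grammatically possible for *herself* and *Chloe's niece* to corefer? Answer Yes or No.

Yes

*herself* is a reflexive; Principle A requires it to be bound within its binding domain — the clause headed by 'told'.
— Chloe's niece: subject of the clause headed by 'told'; c-commands the reflexive within its binding domain — allowed (Principle A).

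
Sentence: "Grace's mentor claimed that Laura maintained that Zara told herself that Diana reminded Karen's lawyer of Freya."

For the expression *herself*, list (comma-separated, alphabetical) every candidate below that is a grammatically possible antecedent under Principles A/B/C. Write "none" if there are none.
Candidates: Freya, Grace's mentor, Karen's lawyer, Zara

*herself* is a reflexive; Principle A requires it to be bound within its binding domain — the clause headed by 'told'.
— Freya: second object of the clause headed by 'reminded'; does not c-command the reflexive — cannot bind it (Principle A).
— Grace's mentor: subject of the matrix clause; c-commands the reflexive but lies outside its binding domain — cannot bind it (Principle A).
— Karen's lawyer: object of the clause headed by 'reminded'; does not c-command the reflexive — cannot bind it (Principle A).
— Zara: subject of the clause headed by 'told'; c-commands the reflexive within its binding domain — allowed (Principle A).

Zara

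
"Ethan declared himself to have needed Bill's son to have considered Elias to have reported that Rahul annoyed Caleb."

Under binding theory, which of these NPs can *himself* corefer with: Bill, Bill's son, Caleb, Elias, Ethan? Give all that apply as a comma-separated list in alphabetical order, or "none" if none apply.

Ethan

*himself* is a reflexive; Principle A requires it to be bound within its binding domain — the matrix clause.
— Bill: possessor inside the subject DP of the clause headed by 'considered'; does not c-command the reflexive — cannot bind it (Principle A).
— Bill's son: subject of the clause headed by 'considered'; does not c-command the reflexive — cannot bind it (Principle A).
— Caleb: object of the clause headed by 'annoyed'; does not c-command the reflexive — cannot bind it (Principle A).
— Elias: subject of the clause headed by 'reported'; does not c-command the reflexive — cannot bind it (Principle A).
— Ethan: subject of the matrix clause; c-commands the reflexive within its binding domain — allowed (Principle A).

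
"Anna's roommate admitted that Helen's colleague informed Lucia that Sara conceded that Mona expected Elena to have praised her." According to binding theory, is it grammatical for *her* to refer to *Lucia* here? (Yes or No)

Yes

*Lucia* is an R-expression; Principle C requires it to be free (not bound by any c-commanding expression).
— her: object of the clause headed by 'praised'; the pronoun does not c-command the R-expression — coreference allowed.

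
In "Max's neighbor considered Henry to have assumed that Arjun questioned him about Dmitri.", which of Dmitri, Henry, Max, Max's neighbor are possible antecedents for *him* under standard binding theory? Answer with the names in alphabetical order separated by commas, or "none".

*him* is a pronoun; Principle B requires it to be free in its binding domain — the clause headed by 'questioned'.
— Dmitri: second object of the clause headed by 'questioned'; is c-commanded by the pronoun; coreference would bind this R-expression — blocked (Principle C).
— Henry: subject of the clause headed by 'assumed'; c-commands the pronoun but lies outside its binding domain — allowed.
— Max: possessor inside the subject DP of the matrix clause; does not c-command the pronoun — Principle B does not apply; allowed.
— Max's neighbor: subject of the matrix clause; c-commands the pronoun but lies outside its binding domain — allowed.

Henry, Max, Max's neighbor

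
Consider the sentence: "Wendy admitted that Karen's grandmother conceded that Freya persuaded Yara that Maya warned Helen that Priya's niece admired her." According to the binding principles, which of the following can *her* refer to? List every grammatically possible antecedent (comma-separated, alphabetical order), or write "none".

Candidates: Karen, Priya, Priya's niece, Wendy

*her* is a pronoun; Principle B requires it to be free in its binding domain — the clause headed by 'admired'.
— Karen: possessor inside the subject DP of the clause headed by 'conceded'; does not c-command the pronoun — Principle B does not apply; allowed.
— Priya: possessor inside the subject DP of the clause headed by 'admired'; does not c-command the pronoun — Principle B does not apply; allowed.
— Priya's niece: subject of the clause headed by 'admired'; c-commands the pronoun within its binding domain — blocked (Principle B).
— Wendy: subject of the matrix clause; c-commands the pronoun but lies outside its binding domain — allowed.

Karen, Priya, Wendy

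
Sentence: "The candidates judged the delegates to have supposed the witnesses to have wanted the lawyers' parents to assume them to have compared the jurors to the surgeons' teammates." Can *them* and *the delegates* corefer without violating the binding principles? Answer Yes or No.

*the delegates* is an R-expression; Principle C requires it to be free (not bound by any c-commanding expression).
— them: subject of the clause headed by 'compared'; the pronoun does not c-command the R-expression — coreference allowed.

Yes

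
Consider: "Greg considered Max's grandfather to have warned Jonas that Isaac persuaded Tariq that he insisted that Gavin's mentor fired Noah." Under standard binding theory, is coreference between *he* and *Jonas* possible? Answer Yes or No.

*Jonas* is an R-expression; Principle C requires it to be free (not bound by any c-commanding expression).
— he: subject of the clause headed by 'insisted'; the pronoun does not c-command the R-expression — coreference allowed.

Yes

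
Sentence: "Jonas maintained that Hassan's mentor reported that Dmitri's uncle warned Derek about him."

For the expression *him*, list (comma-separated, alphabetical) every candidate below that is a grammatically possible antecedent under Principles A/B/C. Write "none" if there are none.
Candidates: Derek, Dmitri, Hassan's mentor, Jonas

Dmitri, Hassan's mentor, Jonas

*him* is a pronoun; Principle B requires it to be free in its binding domain — the clause headed by 'warned'.
— Derek: object of the clause headed by 'warned'; c-commands the pronoun within its binding domain — blocked (Principle B).
— Dmitri: possessor inside the subject DP of the clause headed by 'warned'; does not c-command the pronoun — Principle B does not apply; allowed.
— Hassan's mentor: subject of the clause headed by 'reported'; c-commands the pronoun but lies outside its binding domain — allowed.
— Jonas: subject of the matrix clause; c-commands the pronoun but lies outside its binding domain — allowed.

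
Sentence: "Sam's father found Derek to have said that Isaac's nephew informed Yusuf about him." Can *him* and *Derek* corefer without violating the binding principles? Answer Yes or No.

*Derek* is an R-expression; Principle C requires it to be free (not bound by any c-commanding expression).
— him: second object of the clause headed by 'informed'; the pronoun does not c-command the R-expression — coreference allowed.

Yes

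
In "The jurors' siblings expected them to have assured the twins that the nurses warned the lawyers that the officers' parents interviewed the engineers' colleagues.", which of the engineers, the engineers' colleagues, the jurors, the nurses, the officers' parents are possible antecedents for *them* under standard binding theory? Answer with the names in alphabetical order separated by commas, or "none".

*them* is a pronoun; Principle B requires it to be free in its binding domain — the matrix clause.
— the engineers: possessor inside the object DP of the clause headed by 'interviewed'; is c-commanded by the pronoun; coreference would bind this R-expression — blocked (Principle C).
— the engineers' colleagues: object of the clause headed by 'interviewed'; is c-commanded by the pronoun; coreference would bind this R-expression — blocked (Principle C).
— the jurors: possessor inside the subject DP of the matrix clause; does not c-command the pronoun — Principle B does not apply; allowed.
— the nurses: subject of the clause headed by 'warned'; is c-commanded by the pronoun; coreference would bind this R-expression — blocked (Principle C).
— the officers' parents: subject of the clause headed by 'interviewed'; is c-commanded by the pronoun; coreference would bind this R-expression — blocked (Principle C).

the jurors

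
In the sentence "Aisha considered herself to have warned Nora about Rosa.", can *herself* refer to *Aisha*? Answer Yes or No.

*herself* is a reflexive; Principle A requires it to be bound within its binding domain — the matrix clause.
— Aisha: subject of the matrix clause; c-commands the reflexive within its binding domain — allowed (Principle A).

Yes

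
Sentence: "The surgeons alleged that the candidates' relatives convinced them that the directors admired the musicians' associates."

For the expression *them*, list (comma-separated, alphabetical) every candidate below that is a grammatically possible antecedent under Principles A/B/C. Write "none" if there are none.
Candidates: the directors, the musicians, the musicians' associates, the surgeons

the surgeons

*them* is a pronoun; Principle B requires it to be free in its binding domain — the clause headed by 'convinced'.
— the directors: subject of the clause headed by 'admired'; is c-commanded by the pronoun; coreference would bind this R-expression — blocked (Principle C).
— the musicians: possessor inside the object DP of the clause headed by 'admired'; is c-commanded by the pronoun; coreference would bind this R-expression — blocked (Principle C).
— the musicians' associates: object of the clause headed by 'admired'; is c-commanded by the pronoun; coreference would bind this R-expression — blocked (Principle C).
— the surgeons: subject of the matrix clause; c-commands the pronoun but lies outside its binding domain — allowed.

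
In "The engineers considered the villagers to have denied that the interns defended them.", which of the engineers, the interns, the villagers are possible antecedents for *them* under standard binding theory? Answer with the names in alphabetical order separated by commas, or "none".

*them* is a pronoun; Principle B requires it to be free in its binding domain — the clause headed by 'defended'.
— the engineers: subject of the matrix clause; c-commands the pronoun but lies outside its binding domain — allowed.
— the interns: subject of the clause headed by 'defended'; c-commands the pronoun within its binding domain — blocked (Principle B).
— the villagers: subject of the clause headed by 'denied'; c-commands the pronoun but lies outside its binding domain — allowed.

the engineers, the villagers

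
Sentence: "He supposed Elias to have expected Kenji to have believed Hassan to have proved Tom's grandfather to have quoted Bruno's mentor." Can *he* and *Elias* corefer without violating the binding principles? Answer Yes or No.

No

*Elias* is an R-expression; Principle C requires it to be free (not bound by any c-commanding expression).
— he: subject of the matrix clause; the pronoun c-commands the R-expression — coreference blocked (Principle C).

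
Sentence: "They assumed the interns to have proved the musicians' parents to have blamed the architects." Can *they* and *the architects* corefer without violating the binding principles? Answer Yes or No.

No

*the architects* is an R-expression; Principle C requires it to be free (not bound by any c-commanding expression).
— they: subject of the matrix clause; the pronoun c-commands the R-expression — coreference blocked (Principle C).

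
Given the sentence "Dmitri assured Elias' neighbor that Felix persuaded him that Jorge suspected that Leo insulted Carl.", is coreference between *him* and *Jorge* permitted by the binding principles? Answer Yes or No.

No

*him* is a pronoun; Principle B requires it to be free in its binding domain — the clause headed by 'persuaded'.
— Jorge: subject of the clause headed by 'suspected'; is c-commanded by the pronoun; coreference would bind this R-expression — blocked (Principle C).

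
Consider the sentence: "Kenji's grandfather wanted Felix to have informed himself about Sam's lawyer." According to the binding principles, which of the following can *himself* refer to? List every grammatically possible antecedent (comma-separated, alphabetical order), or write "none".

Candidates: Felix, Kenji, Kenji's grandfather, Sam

Felix

*himself* is a reflexive; Principle A requires it to be bound within its binding domain — the clause headed by 'informed'.
— Felix: subject of the clause headed by 'informed'; c-commands the reflexive within its binding domain — allowed (Principle A).
— Kenji: possessor inside the subject DP of the matrix clause; does not c-command the reflexive — cannot bind it (Principle A).
— Kenji's grandfather: subject of the matrix clause; c-commands the reflexive but lies outside its binding domain — cannot bind it (Principle A).
— Sam: possessor inside the second object DP of the clause headed by 'informed'; does not c-command the reflexive — cannot bind it (Principle A).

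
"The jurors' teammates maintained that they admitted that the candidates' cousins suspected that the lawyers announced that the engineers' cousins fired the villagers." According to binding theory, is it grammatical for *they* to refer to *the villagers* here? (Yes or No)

*the villagers* is an R-expression; Principle C requires it to be free (not bound by any c-commanding expression).
— they: subject of the clause headed by 'admitted'; the pronoun c-commands the R-expression — coreference blocked (Principle C).

No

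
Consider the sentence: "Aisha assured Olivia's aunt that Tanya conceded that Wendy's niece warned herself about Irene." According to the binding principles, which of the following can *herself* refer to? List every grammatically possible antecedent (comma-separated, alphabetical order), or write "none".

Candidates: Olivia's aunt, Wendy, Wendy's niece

*herself* is a reflexive; Principle A requires it to be bound within its binding domain — the clause headed by 'warned'.
— Olivia's aunt: object of the matrix clause; c-commands the reflexive but lies outside its binding domain — cannot bind it (Principle A).
— Wendy: possessor inside the subject DP of the clause headed by 'warned'; does not c-command the reflexive — cannot bind it (Principle A).
— Wendy's niece: subject of the clause headed by 'warned'; c-commands the reflexive within its binding domain — allowed (Principle A).

Wendy's niece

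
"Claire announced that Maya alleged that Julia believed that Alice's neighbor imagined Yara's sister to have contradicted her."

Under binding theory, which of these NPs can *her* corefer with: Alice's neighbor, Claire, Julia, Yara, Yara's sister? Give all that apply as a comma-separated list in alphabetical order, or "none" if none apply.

*her* is a pronoun; Principle B requires it to be free in its binding domain — the clause headed by 'contradicted'.
— Alice's neighbor: subject of the clause headed by 'imagined'; c-commands the pronoun but lies outside its binding domain — allowed.
— Claire: subject of the matrix clause; c-commands the pronoun but lies outside its binding domain — allowed.
— Julia: subject of the clause headed by 'believed'; c-commands the pronoun but lies outside its binding domain — allowed.
— Yara: possessor inside the subject DP of the clause headed by 'contradicted'; does not c-command the pronoun — Principle B does not apply; allowed.
— Yara's sister: subject of the clause headed by 'contradicted'; c-commands the pronoun within its binding domain — blocked (Principle B).

Alice's neighbor, Claire, Julia, Yara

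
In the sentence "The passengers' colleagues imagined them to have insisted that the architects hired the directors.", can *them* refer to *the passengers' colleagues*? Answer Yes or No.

No

*them* is a pronoun; Principle B requires it to be free in its binding domain — the matrix clause.
— the passengers' colleagues: subject of the matrix clause; c-commands the pronoun within its binding domain — blocked (Principle B).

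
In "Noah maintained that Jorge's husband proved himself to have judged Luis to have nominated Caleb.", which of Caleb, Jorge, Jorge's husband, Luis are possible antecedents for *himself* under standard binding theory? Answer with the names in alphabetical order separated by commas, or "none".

*himself* is a reflexive; Principle A requires it to be bound within its binding domain — the clause headed by 'proved'.
— Caleb: object of the clause headed by 'nominated'; does not c-command the reflexive — cannot bind it (Principle A).
— Jorge: possessor inside the subject DP of the clause headed by 'proved'; does not c-command the reflexive — cannot bind it (Principle A).
— Jorge's husband: subject of the clause headed by 'proved'; c-commands the reflexive within its binding domain — allowed (Principle A).
— Luis: subject of the clause headed by 'nominated'; does not c-command the reflexive — cannot bind it (Principle A).

Jorge's husband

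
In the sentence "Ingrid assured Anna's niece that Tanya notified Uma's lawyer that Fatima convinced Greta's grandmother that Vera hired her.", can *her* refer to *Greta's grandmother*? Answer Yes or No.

Yes

*her* is a pronoun; Principle B requires it to be free in its binding domain — the clause headed by 'hired'.
— Greta's grandmother: object of the clause headed by 'convinced'; c-commands the pronoun but lies outside its binding domain — allowed.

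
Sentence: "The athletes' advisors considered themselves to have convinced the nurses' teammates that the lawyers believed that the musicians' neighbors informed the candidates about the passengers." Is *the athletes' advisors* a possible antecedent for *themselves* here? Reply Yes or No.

*themselves* is a reflexive; Principle A requires it to be bound within its binding domain — the matrix clause.
— the athletes' advisors: subject of the matrix clause; c-commands the reflexive within its binding domain — allowed (Principle A).

Yes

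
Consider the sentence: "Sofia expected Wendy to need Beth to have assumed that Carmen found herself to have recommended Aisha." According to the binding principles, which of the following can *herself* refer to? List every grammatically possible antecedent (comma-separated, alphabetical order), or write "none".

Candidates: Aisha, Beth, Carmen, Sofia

Carmen

*herself* is a reflexive; Principle A requires it to be bound within its binding domain — the clause headed by 'found'.
— Aisha: object of the clause headed by 'recommended'; does not c-command the reflexive — cannot bind it (Principle A).
— Beth: subject of the clause headed by 'assumed'; c-commands the reflexive but lies outside its binding domain — cannot bind it (Principle A).
— Carmen: subject of the clause headed by 'found'; c-commands the reflexive within its binding domain — allowed (Principle A).
— Sofia: subject of the matrix clause; c-commands the reflexive but lies outside its binding domain — cannot bind it (Principle A).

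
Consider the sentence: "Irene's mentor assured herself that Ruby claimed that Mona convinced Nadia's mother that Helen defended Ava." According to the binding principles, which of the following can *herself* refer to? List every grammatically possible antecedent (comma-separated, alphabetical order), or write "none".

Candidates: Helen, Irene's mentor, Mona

Irene's mentor

*herself* is a reflexive; Principle A requires it to be bound within its binding domain — the matrix clause.
— Helen: subject of the clause headed by 'defended'; does not c-command the reflexive — cannot bind it (Principle A).
— Irene's mentor: subject of the matrix clause; c-commands the reflexive within its binding domain — allowed (Principle A).
— Mona: subject of the clause headed by 'convinced'; does not c-command the reflexive — cannot bind it (Principle A).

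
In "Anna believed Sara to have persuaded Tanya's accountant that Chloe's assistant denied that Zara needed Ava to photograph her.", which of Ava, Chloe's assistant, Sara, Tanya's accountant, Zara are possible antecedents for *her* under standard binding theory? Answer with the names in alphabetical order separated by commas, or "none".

*her* is a pronoun; Principle B requires it to be free in its binding domain — the clause headed by 'photograph'.
— Ava: subject of the clause headed by 'photograph'; c-commands the pronoun within its binding domain — blocked (Principle B).
— Chloe's assistant: subject of the clause headed by 'denied'; c-commands the pronoun but lies outside its binding domain — allowed.
— Sara: subject of the clause headed by 'persuaded'; c-commands the pronoun but lies outside its binding domain — allowed.
— Tanya's accountant: object of the clause headed by 'persuaded'; c-commands the pronoun but lies outside its binding domain — allowed.
— Zara: subject of the clause headed by 'needed'; c-commands the pronoun but lies outside its binding domain — allowed.

Chloe's assistant, Sara, Tanya's accountant, Zara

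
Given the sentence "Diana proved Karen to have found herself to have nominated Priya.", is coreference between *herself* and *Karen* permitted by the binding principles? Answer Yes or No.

*herself* is a reflexive; Principle A requires it to be bound within its binding domain — the clause headed by 'found'.
— Karen: subject of the clause headed by 'found'; c-commands the reflexive within its binding domain — allowed (Principle A).

Yes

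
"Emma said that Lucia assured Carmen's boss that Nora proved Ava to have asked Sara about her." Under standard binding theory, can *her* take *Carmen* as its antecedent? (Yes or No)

*her* is a pronoun; Principle B requires it to be free in its binding domain — the clause headed by 'asked'.
— Carmen: possessor inside the object DP of the clause headed by 'assured'; does not c-command the pronoun — Principle B does not apply; allowed.

Yes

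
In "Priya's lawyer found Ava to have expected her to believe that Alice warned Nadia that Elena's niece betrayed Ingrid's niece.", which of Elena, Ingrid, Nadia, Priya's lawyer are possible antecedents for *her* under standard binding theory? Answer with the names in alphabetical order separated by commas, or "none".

*her* is a pronoun; Principle B requires it to be free in its binding domain — the clause headed by 'expected'.
— Elena: possessor inside the subject DP of the clause headed by 'betrayed'; is c-commanded by the pronoun; coreference would bind this R-expression — blocked (Principle C).
— Ingrid: possessor inside the object DP of the clause headed by 'betrayed'; is c-commanded by the pronoun; coreference would bind this R-expression — blocked (Principle C).
— Nadia: object of the clause headed by 'warned'; is c-commanded by the pronoun; coreference would bind this R-expression — blocked (Principle C).
— Priya's lawyer: subject of the matrix clause; c-commands the pronoun but lies outside its binding domain — allowed.

Priya's lawyer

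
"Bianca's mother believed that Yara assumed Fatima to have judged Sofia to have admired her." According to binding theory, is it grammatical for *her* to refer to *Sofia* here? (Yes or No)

No

*Sofia* is an R-expression; Principle C requires it to be free (not bound by any c-commanding expression).
— her: object of the clause headed by 'admired'; the R-expression locally c-commands the pronoun — coreference blocked (Principle B on the pronoun).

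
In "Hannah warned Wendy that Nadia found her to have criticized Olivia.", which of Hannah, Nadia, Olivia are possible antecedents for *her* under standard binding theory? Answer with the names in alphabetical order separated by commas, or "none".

*her* is a pronoun; Principle B requires it to be free in its binding domain — the clause headed by 'found'.
— Hannah: subject of the matrix clause; c-commands the pronoun but lies outside its binding domain — allowed.
— Nadia: subject of the clause headed by 'found'; c-commands the pronoun within its binding domain — blocked (Principle B).
— Olivia: object of the clause headed by 'criticized'; is c-commanded by the pronoun; coreference would bind this R-expression — blocked (Principle C).

Hannah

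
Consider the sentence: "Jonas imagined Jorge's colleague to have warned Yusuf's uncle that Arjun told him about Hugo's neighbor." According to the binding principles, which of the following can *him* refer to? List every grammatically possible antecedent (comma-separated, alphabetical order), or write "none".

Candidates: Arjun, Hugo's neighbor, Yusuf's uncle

*him* is a pronoun; Principle B requires it to be free in its binding domain — the clause headed by 'told'.
— Arjun: subject of the clause headed by 'told'; c-commands the pronoun within its binding domain — blocked (Principle B).
— Hugo's neighbor: second object of the clause headed by 'told'; is c-commanded by the pronoun; coreference would bind this R-expression — blocked (Principle C).
— Yusuf's uncle: object of the clause headed by 'warned'; c-commands the pronoun but lies outside its binding domain — allowed.

Yusuf's uncle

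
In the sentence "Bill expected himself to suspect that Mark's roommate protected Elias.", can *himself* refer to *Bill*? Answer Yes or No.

Yes

*himself* is a reflexive; Principle A requires it to be bound within its binding domain — the matrix clause.
— Bill: subject of the matrix clause; c-commands the reflexive within its binding domain — allowed (Principle A).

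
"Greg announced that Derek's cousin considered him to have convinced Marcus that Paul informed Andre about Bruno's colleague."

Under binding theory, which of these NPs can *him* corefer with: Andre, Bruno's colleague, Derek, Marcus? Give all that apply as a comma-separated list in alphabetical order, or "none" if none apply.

Derek

*him* is a pronoun; Principle B requires it to be free in its binding domain — the clause headed by 'considered'.
— Andre: object of the clause headed by 'informed'; is c-commanded by the pronoun; coreference would bind this R-expression — blocked (Principle C).
— Bruno's colleague: second object of the clause headed by 'informed'; is c-commanded by the pronoun; coreference would bind this R-expression — blocked (Principle C).
— Derek: possessor inside the subject DP of the clause headed by 'considered'; does not c-command the pronoun — Principle B does not apply; allowed.
— Marcus: object of the clause headed by 'convinced'; is c-commanded by the pronoun; coreference would bind this R-expression — blocked (Principle C).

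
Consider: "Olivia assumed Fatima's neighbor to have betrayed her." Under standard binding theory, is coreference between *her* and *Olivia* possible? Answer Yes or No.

Yes

*Olivia* is an R-expression; Principle C requires it to be free (not bound by any c-commanding expression).
— her: object of the clause headed by 'betrayed'; the pronoun does not c-command the R-expression — coreference allowed.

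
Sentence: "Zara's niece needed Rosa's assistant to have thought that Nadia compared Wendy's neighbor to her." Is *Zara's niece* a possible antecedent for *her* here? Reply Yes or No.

*her* is a pronoun; Principle B requires it to be free in its binding domain — the clause headed by 'compared'.
— Zara's niece: subject of the matrix clause; c-commands the pronoun but lies outside its binding domain — allowed.

Yes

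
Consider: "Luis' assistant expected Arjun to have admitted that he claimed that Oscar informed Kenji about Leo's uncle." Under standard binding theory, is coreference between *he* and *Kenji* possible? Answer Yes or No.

No

*Kenji* is an R-expression; Principle C requires it to be free (not bound by any c-commanding expression).
— he: subject of the clause headed by 'claimed'; the pronoun c-commands the R-expression — coreference blocked (Principle C).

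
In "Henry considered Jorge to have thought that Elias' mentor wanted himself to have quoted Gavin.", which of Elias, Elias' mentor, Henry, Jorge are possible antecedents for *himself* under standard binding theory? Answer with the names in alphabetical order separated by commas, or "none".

Elias' mentor

*himself* is a reflexive; Principle A requires it to be bound within its binding domain — the clause headed by 'wanted'.
— Elias: possessor inside the subject DP of the clause headed by 'wanted'; does not c-command the reflexive — cannot bind it (Principle A).
— Elias' mentor: subject of the clause headed by 'wanted'; c-commands the reflexive within its binding domain — allowed (Principle A).
— Henry: subject of the matrix clause; c-commands the reflexive but lies outside its binding domain — cannot bind it (Principle A).
— Jorge: subject of the clause headed by 'thought'; c-commands the reflexive but lies outside its binding domain — cannot bind it (Principle A).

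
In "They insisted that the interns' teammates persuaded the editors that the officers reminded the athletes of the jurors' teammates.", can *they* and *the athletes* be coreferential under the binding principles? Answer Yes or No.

*the athletes* is an R-expression; Principle C requires it to be free (not bound by any c-commanding expression).
— they: subject of the matrix clause; the pronoun c-commands the R-expression — coreference blocked (Principle C).

No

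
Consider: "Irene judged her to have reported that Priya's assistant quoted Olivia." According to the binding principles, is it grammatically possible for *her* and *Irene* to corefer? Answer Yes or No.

No

*her* is a pronoun; Principle B requires it to be free in its binding domain — the matrix clause.
— Irene: subject of the matrix clause; c-commands the pronoun within its binding domain — blocked (Principle B).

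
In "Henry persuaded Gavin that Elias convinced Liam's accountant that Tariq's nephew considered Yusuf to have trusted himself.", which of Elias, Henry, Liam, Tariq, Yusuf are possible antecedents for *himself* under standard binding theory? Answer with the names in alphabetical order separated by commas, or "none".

Yusuf

*himself* is a reflexive; Principle A requires it to be bound within its binding domain — the clause headed by 'trusted'.
— Elias: subject of the clause headed by 'convinced'; c-commands the reflexive but lies outside its binding domain — cannot bind it (Principle A).
— Henry: subject of the matrix clause; c-commands the reflexive but lies outside its binding domain — cannot bind it (Principle A).
— Liam: possessor inside the object DP of the clause headed by 'convinced'; does not c-command the reflexive — cannot bind it (Principle A).
— Tariq: possessor inside the subject DP of the clause headed by 'considered'; does not c-command the reflexive — cannot bind it (Principle A).
— Yusuf: subject of the clause headed by 'trusted'; c-commands the reflexive within its binding domain — allowed (Principle A).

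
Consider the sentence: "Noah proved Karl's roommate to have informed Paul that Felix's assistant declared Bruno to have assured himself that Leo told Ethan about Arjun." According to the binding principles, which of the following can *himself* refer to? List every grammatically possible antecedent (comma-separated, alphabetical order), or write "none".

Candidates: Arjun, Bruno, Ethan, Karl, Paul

Bruno

*himself* is a reflexive; Principle A requires it to be bound within its binding domain — the clause headed by 'assured'.
— Arjun: second object of the clause headed by 'told'; does not c-command the reflexive — cannot bind it (Principle A).
— Bruno: subject of the clause headed by 'assured'; c-commands the reflexive within its binding domain — allowed (Principle A).
— Ethan: object of the clause headed by 'told'; does not c-command the reflexive — cannot bind it (Principle A).
— Karl: possessor inside the subject DP of the clause headed by 'informed'; does not c-command the reflexive — cannot bind it (Principle A).
— Paul: object of the clause headed by 'informed'; c-commands the reflexive but lies outside its binding domain — cannot bind it (Principle A).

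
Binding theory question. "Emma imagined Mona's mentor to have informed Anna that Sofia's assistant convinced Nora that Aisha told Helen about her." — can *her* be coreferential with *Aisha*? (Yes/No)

*her* is a pronoun; Principle B requires it to be free in its binding domain — the clause headed by 'told'.
— Aisha: subject of the clause headed by 'told'; c-commands the pronoun within its binding domain — blocked (Principle B).

No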